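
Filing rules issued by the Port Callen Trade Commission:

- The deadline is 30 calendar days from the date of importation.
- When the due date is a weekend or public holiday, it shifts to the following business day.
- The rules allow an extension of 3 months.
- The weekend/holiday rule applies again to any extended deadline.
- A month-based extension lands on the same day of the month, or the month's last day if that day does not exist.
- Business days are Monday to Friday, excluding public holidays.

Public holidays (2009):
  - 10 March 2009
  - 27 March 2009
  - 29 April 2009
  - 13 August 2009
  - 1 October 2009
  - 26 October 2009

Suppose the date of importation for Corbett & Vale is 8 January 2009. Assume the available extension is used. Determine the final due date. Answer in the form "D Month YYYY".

Adding 30 calendar days to 8 January 2009 gives 7 February 2009.
7 February 2009 falls on a Saturday. Rolling to the next business day gives 9 February 2009, a Monday.
Applying the 3 months extension: 3 months after 9 February 2009 is 9 May 2009.
9 May 2009 falls on a Saturday. Rolling to the next business day gives 11 May 2009, a Monday.
Final deadline: 11 May 2009.

11 May 2009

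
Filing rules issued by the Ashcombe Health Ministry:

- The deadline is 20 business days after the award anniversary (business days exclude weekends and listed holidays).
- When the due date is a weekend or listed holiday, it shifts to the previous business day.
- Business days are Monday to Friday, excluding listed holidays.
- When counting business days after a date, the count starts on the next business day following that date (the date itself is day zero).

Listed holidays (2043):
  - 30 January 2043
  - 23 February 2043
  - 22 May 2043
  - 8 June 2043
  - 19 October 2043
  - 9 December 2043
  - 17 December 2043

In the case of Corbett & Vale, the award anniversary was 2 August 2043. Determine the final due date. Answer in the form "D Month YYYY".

28 August 2043

20 business days after 2 August 2043, excluding weekends and holidays, is 28 August 2043.
28 August 2043 falls on a Friday, which is a business day, so no adjustment is needed.
Deadline: 28 August 2043.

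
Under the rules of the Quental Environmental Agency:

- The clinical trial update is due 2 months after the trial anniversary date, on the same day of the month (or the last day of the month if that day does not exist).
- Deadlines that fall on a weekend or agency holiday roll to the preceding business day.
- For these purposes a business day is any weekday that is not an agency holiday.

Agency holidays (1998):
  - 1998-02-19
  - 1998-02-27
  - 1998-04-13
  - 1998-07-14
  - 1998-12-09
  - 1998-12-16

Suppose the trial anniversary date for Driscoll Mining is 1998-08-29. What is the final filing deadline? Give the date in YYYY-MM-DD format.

1998-10-29

2 months after 1998-08-29, on the same day of the month, is 1998-10-29.
1998-10-29 falls on a Thursday, which is a business day, so no adjustment is needed.
Final deadline: 1998-10-29.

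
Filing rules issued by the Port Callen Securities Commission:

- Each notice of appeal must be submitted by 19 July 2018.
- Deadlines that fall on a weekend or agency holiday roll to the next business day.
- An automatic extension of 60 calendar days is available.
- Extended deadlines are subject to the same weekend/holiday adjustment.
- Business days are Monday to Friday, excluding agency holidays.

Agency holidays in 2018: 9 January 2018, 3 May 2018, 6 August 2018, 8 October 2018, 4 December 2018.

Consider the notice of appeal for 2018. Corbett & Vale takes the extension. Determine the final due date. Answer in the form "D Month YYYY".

17 September 2018

Start from the fixed due date, 19 July 2018.
Since 19 July 2018 is a Thursday and not a holiday, the date is unchanged.
With the 60-day extension, 19 July 2018 becomes 17 September 2018.
17 September 2018 falls on a Monday, which is a business day, so no adjustment is needed.
The final due date is 17 September 2018.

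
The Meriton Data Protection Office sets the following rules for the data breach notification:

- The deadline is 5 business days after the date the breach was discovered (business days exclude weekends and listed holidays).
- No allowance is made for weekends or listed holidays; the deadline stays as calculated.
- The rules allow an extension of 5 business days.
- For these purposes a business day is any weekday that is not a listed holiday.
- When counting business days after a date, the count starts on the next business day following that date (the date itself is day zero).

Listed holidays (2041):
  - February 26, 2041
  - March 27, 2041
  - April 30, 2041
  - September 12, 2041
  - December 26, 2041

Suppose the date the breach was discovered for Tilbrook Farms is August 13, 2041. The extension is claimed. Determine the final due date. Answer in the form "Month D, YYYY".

5 business days after August 13, 2041, excluding weekends and holidays, is August 20, 2041.
August 20, 2041 falls on a Tuesday. The rules make no weekend/holiday allowance, so it remains August 20, 2041.
The 5-business-day extension runs from August 20, 2041 to August 27, 2041.
No adjustment is made for weekends or holidays, so August 27, 2041 stands.
So the filing is due August 27, 2041.

August 27, 2041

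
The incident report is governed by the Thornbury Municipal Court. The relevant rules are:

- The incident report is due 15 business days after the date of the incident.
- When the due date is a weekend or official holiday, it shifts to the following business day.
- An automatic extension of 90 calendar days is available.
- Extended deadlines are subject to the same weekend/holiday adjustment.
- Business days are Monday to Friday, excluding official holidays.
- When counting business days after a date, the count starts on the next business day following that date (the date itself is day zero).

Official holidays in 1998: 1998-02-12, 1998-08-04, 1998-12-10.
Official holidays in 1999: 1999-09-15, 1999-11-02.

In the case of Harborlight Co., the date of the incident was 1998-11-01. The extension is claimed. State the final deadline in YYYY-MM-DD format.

15 business days after 1998-11-01, excluding weekends and holidays, is 1998-11-20.
1998-11-20 falls on a Friday, which is a business day, so no adjustment is needed.
The 90-calendar-day extension moves the deadline from 1998-11-20 to 1999-02-18.
1999-02-18 (Thursday) is already a business day.
Deadline: 1999-02-18.

1999-02-18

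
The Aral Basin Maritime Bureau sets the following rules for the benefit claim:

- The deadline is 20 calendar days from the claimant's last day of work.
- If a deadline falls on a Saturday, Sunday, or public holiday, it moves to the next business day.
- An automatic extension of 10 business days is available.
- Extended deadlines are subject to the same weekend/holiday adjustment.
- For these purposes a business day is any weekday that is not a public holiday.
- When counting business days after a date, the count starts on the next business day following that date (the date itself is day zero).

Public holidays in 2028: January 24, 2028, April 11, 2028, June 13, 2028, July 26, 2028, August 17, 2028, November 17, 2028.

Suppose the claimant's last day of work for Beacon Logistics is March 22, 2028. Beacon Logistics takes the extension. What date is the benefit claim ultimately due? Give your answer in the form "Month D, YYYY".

April 26, 2028

20 calendar days after March 22, 2028 is April 11, 2028.
April 11, 2028 is a listed holiday, so it moves to the next business day, April 12, 2028 (Wednesday).
Applying the 10-business-day extension: 10 business days after April 12, 2028 is April 26, 2028.
April 26, 2028 is a Wednesday and not a listed holiday, so it stands.
Final deadline: April 26, 2028.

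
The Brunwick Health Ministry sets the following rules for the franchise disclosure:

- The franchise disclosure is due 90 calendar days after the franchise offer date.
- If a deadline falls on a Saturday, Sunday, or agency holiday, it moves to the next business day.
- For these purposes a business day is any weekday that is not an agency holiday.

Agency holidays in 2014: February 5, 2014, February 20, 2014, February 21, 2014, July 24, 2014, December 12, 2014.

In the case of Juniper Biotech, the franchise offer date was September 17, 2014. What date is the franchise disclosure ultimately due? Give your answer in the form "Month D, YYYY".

December 16, 2014

Adding 90 calendar days to September 17, 2014 gives December 16, 2014.
December 16, 2014 (Tuesday) is already a business day.
Final deadline: December 16, 2014.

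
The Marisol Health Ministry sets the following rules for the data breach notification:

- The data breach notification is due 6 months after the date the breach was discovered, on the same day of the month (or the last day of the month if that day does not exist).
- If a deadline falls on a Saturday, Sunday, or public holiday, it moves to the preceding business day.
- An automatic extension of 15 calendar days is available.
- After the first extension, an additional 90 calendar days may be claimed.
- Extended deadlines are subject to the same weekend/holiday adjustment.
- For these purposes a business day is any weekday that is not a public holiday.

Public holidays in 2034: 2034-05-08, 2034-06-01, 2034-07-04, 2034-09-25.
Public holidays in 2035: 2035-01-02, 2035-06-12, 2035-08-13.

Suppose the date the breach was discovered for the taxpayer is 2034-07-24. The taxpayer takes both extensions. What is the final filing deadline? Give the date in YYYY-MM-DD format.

2035-05-09

6 months after 2034-07-24, on the same day of the month, is 2035-01-24.
2035-01-24 (Wednesday) is already a business day.
With the 15-day extension, 2035-01-24 becomes 2035-02-08.
Since 2035-02-08 is a Thursday and not a holiday, the date is unchanged.
With the 90-day extension, 2035-02-08 becomes 2035-05-09.
Since 2035-05-09 is a Wednesday and not a holiday, the date is unchanged.
So the filing is due 2035-05-09.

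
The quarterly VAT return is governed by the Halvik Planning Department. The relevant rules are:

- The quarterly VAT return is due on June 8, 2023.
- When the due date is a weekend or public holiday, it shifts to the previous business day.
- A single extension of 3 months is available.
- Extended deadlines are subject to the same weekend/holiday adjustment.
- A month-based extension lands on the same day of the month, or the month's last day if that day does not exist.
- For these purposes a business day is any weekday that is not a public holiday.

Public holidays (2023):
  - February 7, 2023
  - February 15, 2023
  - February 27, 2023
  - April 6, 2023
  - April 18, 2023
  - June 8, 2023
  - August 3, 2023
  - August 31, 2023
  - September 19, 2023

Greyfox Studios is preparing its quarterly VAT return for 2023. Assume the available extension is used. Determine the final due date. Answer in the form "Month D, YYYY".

September 7, 2023

The stated deadline is June 8, 2023.
June 8, 2023 falls on a listed holiday. Rolling to the preceding business day gives June 7, 2023, a Wednesday.
Applying the 3 months extension: 3 months after June 7, 2023 is September 7, 2023.
September 7, 2023 falls on a Thursday, which is a business day, so no adjustment is needed.
So the filing is due September 7, 2023.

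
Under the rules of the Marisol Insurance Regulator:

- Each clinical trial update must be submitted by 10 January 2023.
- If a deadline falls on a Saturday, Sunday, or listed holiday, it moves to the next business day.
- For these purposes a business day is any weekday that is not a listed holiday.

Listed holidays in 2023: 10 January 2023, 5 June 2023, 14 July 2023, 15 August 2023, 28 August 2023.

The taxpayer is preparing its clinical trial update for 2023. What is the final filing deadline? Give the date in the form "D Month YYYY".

The statutory due date is 10 January 2023.
10 January 2023 falls on a listed holiday. Rolling to the next business day gives 11 January 2023, a Wednesday.
So the filing is due 11 January 2023.

11 January 2023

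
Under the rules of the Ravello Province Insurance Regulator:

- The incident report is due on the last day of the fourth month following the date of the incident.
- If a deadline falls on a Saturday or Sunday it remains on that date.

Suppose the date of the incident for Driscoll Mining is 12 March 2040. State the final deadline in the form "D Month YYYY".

4 months after 12 March 2040 is July 2040; that month ends on 31 July 2040.
31 July 2040 is a Tuesday; no weekend or holiday adjustment applies.
The final due date is 31 July 2040.

31 July 2040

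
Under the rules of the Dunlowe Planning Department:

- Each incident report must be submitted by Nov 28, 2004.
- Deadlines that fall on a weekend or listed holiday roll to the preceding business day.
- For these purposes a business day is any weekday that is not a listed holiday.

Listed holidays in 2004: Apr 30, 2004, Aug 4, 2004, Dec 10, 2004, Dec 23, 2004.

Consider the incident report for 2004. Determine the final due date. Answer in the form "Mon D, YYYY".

The stated deadline is Nov 28, 2004.
Because Nov 28, 2004 is a Sunday, the deadline becomes Nov 26, 2004 (Friday).
The final due date is Nov 26, 2004.

Nov 26, 2004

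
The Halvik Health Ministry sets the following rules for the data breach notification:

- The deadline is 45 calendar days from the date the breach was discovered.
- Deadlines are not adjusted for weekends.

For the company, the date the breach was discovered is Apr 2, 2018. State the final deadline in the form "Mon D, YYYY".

45 calendar days after Apr 2, 2018 is May 17, 2018.
May 17, 2018 falls on a Thursday. The rules make no weekend/holiday allowance, so it remains May 17, 2018.
The final due date is May 17, 2018.

May 17, 2018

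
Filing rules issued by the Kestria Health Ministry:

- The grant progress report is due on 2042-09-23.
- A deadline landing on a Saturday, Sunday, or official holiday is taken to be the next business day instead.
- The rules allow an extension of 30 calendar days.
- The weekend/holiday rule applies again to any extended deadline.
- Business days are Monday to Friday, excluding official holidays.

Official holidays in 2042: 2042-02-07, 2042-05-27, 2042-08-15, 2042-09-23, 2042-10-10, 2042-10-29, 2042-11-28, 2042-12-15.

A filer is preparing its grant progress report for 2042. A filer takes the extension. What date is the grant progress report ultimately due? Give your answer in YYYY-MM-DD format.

The stated deadline is 2042-09-23.
2042-09-23 is a listed holiday; the next business day is 2042-09-24 (Wednesday).
Add the 30 calendar-day extension to 2042-09-24: 2042-10-24.
2042-10-24 (Friday) is already a business day.
So the filing is due 2042-10-24.

2042-10-24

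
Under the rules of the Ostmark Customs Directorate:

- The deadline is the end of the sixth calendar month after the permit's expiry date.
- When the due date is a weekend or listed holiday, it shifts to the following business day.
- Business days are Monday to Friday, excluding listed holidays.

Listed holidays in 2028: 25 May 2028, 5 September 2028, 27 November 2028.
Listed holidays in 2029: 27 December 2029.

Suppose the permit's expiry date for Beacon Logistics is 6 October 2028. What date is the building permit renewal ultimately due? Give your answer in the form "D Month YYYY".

6 months after 6 October 2028 is April 2029; that month ends on 30 April 2029.
Since 30 April 2029 is a Monday and not a holiday, the date is unchanged.
Final deadline: 30 April 2029.

30 April 2029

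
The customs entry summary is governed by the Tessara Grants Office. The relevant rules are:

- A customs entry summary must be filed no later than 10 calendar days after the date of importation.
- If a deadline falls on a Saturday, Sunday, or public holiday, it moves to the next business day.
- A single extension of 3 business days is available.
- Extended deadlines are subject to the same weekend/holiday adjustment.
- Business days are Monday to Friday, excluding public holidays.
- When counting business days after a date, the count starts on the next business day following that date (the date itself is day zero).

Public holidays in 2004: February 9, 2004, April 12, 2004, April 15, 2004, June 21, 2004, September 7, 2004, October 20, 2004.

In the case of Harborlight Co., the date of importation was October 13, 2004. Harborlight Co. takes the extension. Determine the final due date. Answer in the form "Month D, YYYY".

10 calendar days after October 13, 2004 is October 23, 2004.
October 23, 2004 falls on a Saturday. Rolling to the next business day gives October 25, 2004, a Monday.
Counting 3 further business days from October 25, 2004 reaches October 28, 2004.
October 28, 2004 is a Thursday and not a listed holiday, so it stands.
So the filing is due October 28, 2004.

October 28, 2004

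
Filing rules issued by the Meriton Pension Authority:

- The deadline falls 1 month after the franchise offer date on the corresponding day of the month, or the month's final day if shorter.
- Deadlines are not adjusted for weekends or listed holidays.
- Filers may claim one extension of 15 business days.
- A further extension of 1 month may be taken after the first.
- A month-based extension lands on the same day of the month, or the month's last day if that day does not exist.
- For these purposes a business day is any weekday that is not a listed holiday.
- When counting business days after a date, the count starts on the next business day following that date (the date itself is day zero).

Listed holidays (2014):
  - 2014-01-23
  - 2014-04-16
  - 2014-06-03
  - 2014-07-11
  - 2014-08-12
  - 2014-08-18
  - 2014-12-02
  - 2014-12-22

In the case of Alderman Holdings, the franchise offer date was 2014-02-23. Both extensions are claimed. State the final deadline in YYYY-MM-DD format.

1 month from 2014-02-23 is 2014-03-23.
No adjustment is made for weekends or holidays, so 2014-03-23 stands.
Counting 15 further business days from 2014-03-23 reaches 2014-04-11.
2014-04-11 falls on a Friday. The rules make no weekend/holiday allowance, so it remains 2014-04-11.
The 1 month extension carries 2014-04-11 to 2014-05-11.
2014-05-11 falls on a Sunday. The rules make no weekend/holiday allowance, so it remains 2014-05-11.
Final deadline: 2014-05-11.

2014-05-11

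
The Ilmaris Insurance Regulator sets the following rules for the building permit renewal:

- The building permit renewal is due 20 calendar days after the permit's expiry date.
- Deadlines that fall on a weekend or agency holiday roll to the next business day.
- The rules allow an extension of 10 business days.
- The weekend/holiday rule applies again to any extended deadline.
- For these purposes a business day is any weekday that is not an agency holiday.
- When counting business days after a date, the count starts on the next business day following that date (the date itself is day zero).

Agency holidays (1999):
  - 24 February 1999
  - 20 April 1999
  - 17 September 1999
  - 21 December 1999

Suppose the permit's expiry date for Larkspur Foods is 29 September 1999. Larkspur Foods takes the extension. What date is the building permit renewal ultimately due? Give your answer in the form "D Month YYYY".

20 calendar days after 29 September 1999 is 19 October 1999.
19 October 1999 (Tuesday) is already a business day.
The 10-business-day extension runs from 19 October 1999 to 2 November 1999.
2 November 1999 falls on a Tuesday, which is a business day, so no adjustment is needed.
The final due date is 2 November 1999.

2 November 1999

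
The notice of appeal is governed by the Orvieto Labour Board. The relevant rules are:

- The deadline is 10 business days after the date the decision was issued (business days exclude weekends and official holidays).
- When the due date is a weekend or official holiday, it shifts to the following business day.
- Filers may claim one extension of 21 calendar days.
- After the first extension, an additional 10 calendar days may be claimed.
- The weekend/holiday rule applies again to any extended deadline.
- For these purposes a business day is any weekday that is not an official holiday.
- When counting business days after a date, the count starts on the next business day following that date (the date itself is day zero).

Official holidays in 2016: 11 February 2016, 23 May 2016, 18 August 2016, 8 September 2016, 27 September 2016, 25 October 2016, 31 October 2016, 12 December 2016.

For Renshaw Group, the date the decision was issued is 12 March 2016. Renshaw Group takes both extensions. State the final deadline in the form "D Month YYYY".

25 April 2016

Starting the day after 12 March 2016 and counting 10 business days lands on 25 March 2016.
25 March 2016 is a Friday and not a listed holiday, so it stands.
With the 21-day extension, 25 March 2016 becomes 15 April 2016.
Since 15 April 2016 is a Friday and not a holiday, the date is unchanged.
The 10-calendar-day extension moves the deadline from 15 April 2016 to 25 April 2016.
25 April 2016 falls on a Monday, which is a business day, so no adjustment is needed.
So the filing is due 25 April 2016.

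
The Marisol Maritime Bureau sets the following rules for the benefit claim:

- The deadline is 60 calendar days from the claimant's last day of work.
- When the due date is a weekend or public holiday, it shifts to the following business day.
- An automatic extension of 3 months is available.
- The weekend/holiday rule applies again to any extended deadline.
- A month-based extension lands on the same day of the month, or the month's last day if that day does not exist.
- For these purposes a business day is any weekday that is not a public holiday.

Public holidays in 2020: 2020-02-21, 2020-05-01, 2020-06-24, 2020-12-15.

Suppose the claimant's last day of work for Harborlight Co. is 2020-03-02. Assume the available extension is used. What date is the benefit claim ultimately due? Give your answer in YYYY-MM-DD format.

60 calendar days after 2020-03-02 is 2020-05-01.
2020-05-01 falls on a listed holiday. Rolling to the next business day gives 2020-05-04, a Monday.
Add 3 months to 2020-05-04: 2020-08-04.
2020-08-04 is a Tuesday and not a listed holiday, so it stands.
So the filing is due 2020-08-04.

2020-08-04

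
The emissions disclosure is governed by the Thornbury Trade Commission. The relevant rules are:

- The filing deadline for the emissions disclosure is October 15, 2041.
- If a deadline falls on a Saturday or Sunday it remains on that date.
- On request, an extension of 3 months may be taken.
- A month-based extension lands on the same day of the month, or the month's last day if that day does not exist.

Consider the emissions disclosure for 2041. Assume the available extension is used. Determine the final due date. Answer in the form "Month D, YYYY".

The statutory due date is October 15, 2041.
October 15, 2041 falls on a Tuesday. The rules make no weekend/holiday allowance, so it remains October 15, 2041.
The 3 months extension carries October 15, 2041 to January 15, 2042.
January 15, 2042 is a Wednesday; no weekend or holiday adjustment applies.
Final deadline: January 15, 2042.

January 15, 2042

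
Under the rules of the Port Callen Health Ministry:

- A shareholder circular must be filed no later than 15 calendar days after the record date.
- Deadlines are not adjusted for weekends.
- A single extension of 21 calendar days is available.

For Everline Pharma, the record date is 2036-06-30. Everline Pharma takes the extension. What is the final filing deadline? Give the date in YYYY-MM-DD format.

2036-08-05

From 2036-06-30, 15 calendar days later is 2036-07-15.
No adjustment is made for weekends or holidays, so 2036-07-15 stands.
Applying the 21-calendar-day extension: 2036-07-15 + 21 days = 2036-08-05.
2036-08-05 is a Tuesday; no weekend or holiday adjustment applies.
Deadline: 2036-08-05.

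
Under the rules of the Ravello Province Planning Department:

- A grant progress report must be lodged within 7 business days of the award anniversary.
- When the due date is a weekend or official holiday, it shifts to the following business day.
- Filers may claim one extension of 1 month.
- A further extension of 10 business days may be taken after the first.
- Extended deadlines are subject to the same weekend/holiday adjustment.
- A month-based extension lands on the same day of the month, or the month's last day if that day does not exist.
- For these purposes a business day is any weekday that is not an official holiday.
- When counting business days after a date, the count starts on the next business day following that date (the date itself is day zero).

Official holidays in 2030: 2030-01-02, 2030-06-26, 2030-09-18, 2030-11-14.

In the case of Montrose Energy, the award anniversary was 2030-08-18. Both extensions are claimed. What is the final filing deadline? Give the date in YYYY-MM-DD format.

2030-10-11

Starting the day after 2030-08-18 and counting 7 business days lands on 2030-08-27.
2030-08-27 is a Tuesday and not a listed holiday, so it stands.
Add 1 month to 2030-08-27: 2030-09-27.
2030-09-27 falls on a Friday, which is a business day, so no adjustment is needed.
Applying the 10-business-day extension: 10 business days after 2030-09-27 is 2030-10-11.
2030-10-11 (Friday) is already a business day.
So the filing is due 2030-10-11.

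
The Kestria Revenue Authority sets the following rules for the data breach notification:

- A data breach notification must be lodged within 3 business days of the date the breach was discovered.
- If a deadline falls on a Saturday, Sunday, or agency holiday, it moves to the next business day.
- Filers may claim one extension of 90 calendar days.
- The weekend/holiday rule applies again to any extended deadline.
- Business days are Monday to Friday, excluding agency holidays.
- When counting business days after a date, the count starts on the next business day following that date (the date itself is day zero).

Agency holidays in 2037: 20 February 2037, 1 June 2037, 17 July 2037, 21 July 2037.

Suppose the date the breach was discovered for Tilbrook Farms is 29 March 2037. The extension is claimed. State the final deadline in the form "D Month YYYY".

Starting the day after 29 March 2037 and counting 3 business days lands on 1 April 2037.
Since 1 April 2037 is a Wednesday and not a holiday, the date is unchanged.
The 90-calendar-day extension moves the deadline from 1 April 2037 to 30 June 2037.
Since 30 June 2037 is a Tuesday and not a holiday, the date is unchanged.
The final due date is 30 June 2037.

30 June 2037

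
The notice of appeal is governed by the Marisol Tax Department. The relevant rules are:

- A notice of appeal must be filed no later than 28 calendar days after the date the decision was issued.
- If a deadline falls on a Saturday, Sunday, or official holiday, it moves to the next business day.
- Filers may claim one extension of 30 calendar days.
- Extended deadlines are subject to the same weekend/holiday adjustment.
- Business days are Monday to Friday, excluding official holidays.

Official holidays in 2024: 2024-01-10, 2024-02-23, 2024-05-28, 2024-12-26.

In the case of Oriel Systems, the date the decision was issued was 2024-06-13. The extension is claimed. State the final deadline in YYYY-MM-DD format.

From 2024-06-13, 28 calendar days later is 2024-07-11.
2024-07-11 (Thursday) is already a business day.
Add the 30 calendar-day extension to 2024-07-11: 2024-08-10.
2024-08-10 is a Saturday, so it moves to the next business day, 2024-08-12 (Monday).
Final deadline: 2024-08-12.

2024-08-12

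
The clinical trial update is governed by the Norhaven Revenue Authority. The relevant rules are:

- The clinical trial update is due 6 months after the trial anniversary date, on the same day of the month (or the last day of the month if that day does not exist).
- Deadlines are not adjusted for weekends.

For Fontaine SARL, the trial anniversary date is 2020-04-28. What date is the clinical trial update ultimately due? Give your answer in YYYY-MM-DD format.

6 months after 2020-04-28, on the same day of the month, is 2020-10-28.
2020-10-28 is a Wednesday; no weekend or holiday adjustment applies.
The final due date is 2020-10-28.

2020-10-28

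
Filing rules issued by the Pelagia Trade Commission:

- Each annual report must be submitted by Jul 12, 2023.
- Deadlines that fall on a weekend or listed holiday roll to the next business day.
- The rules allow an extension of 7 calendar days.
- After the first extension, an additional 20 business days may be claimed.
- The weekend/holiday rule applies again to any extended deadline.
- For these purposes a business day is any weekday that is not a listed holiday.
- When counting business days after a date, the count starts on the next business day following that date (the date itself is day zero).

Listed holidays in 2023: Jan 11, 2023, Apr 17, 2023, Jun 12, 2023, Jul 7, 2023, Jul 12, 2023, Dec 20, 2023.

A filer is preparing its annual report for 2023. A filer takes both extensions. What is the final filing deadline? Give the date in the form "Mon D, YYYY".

Aug 17, 2023

The stated deadline is Jul 12, 2023.
Jul 12, 2023 is a listed holiday; the next business day is Jul 13, 2023 (Thursday).
The 7-calendar-day extension moves the deadline from Jul 13, 2023 to Jul 20, 2023.
Since Jul 20, 2023 is a Thursday and not a holiday, the date is unchanged.
Applying the 20-business-day extension: 20 business days after Jul 20, 2023 is Aug 17, 2023.
Aug 17, 2023 falls on a Thursday, which is a business day, so no adjustment is needed.
Final deadline: Aug 17, 2023.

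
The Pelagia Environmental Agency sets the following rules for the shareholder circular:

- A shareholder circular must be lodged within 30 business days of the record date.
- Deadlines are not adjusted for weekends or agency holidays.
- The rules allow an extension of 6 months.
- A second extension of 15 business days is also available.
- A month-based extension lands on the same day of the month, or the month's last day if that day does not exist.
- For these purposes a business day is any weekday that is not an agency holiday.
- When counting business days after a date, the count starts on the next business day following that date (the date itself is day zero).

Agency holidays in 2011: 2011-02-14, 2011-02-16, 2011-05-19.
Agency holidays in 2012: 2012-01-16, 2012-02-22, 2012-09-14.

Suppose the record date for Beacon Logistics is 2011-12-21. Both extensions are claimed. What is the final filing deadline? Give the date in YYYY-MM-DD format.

30 business days after 2011-12-21, excluding weekends and holidays, is 2012-02-02.
2012-02-02 falls on a Thursday. The rules make no weekend/holiday allowance, so it remains 2012-02-02.
The 6 months extension carries 2012-02-02 to 2012-08-02.
2012-08-02 falls on a Thursday. The rules make no weekend/holiday allowance, so it remains 2012-08-02.
Counting 15 further business days from 2012-08-02 reaches 2012-08-23.
2012-08-23 is a Thursday; no weekend or holiday adjustment applies.
So the filing is due 2012-08-23.

2012-08-23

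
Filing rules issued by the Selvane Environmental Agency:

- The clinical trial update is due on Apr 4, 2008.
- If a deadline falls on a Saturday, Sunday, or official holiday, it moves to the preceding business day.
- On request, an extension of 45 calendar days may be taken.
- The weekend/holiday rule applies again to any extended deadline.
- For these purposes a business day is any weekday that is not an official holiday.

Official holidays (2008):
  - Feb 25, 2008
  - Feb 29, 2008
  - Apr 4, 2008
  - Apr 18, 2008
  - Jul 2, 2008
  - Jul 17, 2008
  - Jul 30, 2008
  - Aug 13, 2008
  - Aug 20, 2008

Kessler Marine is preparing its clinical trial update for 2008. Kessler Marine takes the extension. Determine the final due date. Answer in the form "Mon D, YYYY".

May 16, 2008

The statutory due date is Apr 4, 2008.
Apr 4, 2008 is a listed holiday; the preceding business day is Apr 3, 2008 (Thursday).
With the 45-day extension, Apr 3, 2008 becomes May 18, 2008.
Because May 18, 2008 is a Sunday, the deadline becomes May 16, 2008 (Friday).
Final deadline: May 16, 2008.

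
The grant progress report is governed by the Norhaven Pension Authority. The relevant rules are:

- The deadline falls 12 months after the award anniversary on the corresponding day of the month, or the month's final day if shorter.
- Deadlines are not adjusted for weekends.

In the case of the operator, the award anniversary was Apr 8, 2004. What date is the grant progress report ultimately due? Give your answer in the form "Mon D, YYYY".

Apr 8, 2005

12 months from Apr 8, 2004 is Apr 8, 2005.
Apr 8, 2005 falls on a Friday. The rules make no weekend/holiday allowance, so it remains Apr 8, 2005.
Final deadline: Apr 8, 2005.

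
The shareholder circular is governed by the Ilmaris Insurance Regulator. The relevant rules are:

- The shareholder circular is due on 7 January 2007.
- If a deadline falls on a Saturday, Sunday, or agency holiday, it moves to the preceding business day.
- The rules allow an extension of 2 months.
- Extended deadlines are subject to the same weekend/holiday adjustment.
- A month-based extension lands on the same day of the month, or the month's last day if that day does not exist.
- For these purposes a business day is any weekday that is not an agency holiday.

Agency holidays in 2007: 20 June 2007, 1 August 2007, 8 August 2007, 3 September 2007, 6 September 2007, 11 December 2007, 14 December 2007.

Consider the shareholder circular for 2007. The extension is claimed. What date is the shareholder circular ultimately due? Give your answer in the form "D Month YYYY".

5 March 2007

Start from the fixed due date, 7 January 2007.
Because 7 January 2007 is a Sunday, the deadline becomes 5 January 2007 (Friday).
Applying the 2 months extension: 2 months after 5 January 2007 is 5 March 2007.
5 March 2007 falls on a Monday, which is a business day, so no adjustment is needed.
Deadline: 5 March 2007.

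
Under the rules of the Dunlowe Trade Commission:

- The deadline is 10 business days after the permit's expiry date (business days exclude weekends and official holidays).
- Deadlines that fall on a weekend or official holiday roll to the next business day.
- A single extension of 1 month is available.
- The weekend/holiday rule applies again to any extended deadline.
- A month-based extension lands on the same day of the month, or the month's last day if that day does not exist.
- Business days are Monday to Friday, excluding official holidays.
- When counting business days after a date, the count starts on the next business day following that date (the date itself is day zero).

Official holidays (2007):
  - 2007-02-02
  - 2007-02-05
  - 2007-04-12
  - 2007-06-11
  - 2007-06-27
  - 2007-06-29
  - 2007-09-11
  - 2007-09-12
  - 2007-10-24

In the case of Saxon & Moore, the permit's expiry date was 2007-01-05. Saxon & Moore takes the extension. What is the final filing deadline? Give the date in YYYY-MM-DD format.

Counting 10 business days after 2007-01-05 (skipping weekends and listed holidays) reaches 2007-01-19.
Since 2007-01-19 is a Friday and not a holiday, the date is unchanged.
Applying the 1 month extension: 1 month after 2007-01-19 is 2007-02-19.
Since 2007-02-19 is a Monday and not a holiday, the date is unchanged.
The final due date is 2007-02-19.

2007-02-19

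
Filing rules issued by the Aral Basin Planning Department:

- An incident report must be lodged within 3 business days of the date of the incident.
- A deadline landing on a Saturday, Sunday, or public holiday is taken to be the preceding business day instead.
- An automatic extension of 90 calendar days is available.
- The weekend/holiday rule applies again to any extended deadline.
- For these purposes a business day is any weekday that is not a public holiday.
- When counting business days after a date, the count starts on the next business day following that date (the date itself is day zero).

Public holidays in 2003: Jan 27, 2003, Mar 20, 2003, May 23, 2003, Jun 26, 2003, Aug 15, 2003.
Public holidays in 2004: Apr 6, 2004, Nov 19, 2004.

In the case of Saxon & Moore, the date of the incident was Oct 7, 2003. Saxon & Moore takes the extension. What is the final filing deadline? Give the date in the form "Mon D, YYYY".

Counting 3 business days after Oct 7, 2003 (skipping weekends and listed holidays) reaches Oct 10, 2003.
Oct 10, 2003 falls on a Friday, which is a business day, so no adjustment is needed.
The 90-calendar-day extension moves the deadline from Oct 10, 2003 to Jan 8, 2004.
Jan 8, 2004 falls on a Thursday, which is a business day, so no adjustment is needed.
Final deadline: Jan 8, 2004.

Jan 8, 2004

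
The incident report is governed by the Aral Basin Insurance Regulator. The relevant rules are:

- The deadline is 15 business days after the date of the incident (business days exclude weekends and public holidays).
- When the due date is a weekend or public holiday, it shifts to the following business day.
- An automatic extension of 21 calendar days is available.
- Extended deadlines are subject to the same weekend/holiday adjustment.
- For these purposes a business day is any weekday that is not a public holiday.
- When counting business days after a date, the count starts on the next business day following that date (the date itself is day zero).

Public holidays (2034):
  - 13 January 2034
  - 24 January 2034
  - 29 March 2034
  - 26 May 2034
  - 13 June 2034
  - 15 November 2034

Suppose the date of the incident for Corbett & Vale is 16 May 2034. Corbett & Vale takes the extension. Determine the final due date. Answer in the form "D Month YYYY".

28 June 2034

15 business days after 16 May 2034, excluding weekends and holidays, is 7 June 2034.
7 June 2034 (Wednesday) is already a business day.
With the 21-day extension, 7 June 2034 becomes 28 June 2034.
28 June 2034 falls on a Wednesday, which is a business day, so no adjustment is needed.
So the filing is due 28 June 2034.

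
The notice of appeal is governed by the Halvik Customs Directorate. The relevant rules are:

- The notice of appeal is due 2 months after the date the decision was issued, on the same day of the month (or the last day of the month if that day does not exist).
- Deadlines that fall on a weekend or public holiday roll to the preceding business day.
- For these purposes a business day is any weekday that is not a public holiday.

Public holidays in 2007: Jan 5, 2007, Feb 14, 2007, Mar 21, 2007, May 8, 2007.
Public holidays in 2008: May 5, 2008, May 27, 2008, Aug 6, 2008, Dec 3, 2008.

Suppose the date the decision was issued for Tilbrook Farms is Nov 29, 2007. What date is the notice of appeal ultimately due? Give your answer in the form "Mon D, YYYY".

Jan 29, 2008

2 months after Nov 29, 2007, on the same day of the month, is Jan 29, 2008.
Jan 29, 2008 (Tuesday) is already a business day.
Final deadline: Jan 29, 2008.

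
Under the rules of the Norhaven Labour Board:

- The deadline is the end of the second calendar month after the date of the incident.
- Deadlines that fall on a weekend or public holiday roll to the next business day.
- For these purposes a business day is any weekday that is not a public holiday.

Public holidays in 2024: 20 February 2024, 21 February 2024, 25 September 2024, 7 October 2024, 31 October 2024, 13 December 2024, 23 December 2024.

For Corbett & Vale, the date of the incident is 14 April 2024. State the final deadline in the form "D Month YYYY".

1 July 2024

2 months after 14 April 2024 falls in June 2024; the last day of that month is 30 June 2024.
30 June 2024 is a Sunday; the next business day is 1 July 2024 (Monday).
The final due date is 1 July 2024.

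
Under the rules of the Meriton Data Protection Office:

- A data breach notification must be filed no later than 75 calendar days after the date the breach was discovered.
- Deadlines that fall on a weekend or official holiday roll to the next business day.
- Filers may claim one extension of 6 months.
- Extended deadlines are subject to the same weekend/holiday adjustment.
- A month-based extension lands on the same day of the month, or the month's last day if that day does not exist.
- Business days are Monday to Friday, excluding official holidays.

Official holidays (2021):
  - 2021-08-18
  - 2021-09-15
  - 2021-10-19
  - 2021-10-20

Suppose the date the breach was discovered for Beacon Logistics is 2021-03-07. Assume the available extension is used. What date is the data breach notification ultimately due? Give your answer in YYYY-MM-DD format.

75 calendar days after 2021-03-07 is 2021-05-21.
2021-05-21 (Friday) is already a business day.
The 6 months extension carries 2021-05-21 to 2021-11-21.
2021-11-21 is a Sunday; the next business day is 2021-11-22 (Monday).
Final deadline: 2021-11-22.

2021-11-22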